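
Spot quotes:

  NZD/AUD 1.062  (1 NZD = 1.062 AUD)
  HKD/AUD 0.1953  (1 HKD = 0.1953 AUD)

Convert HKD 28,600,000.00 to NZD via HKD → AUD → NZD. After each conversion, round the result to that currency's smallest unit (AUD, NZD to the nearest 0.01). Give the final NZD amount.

HKD 28,600,000.00 × 0.1953 = AUD 5,585,580.00
AUD 5,585,580.00 ÷ 1.062 = NZD 5,259,491.53

NZD 5,259,491.53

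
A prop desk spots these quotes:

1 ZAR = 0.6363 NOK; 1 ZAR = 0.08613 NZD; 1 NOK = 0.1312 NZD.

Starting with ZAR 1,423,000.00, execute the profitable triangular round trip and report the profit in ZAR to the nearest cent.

Profit: ZAR 45,126.88

Profitable loop is ZAR → NZD → NOK → ZAR:
ZAR 1,423,000.00 × 0.08613 = NZD 122,562.99
NZD 122,562.99 ÷ 0.1312 = NOK 934,169.13
NOK 934,169.13 ÷ 0.6363 = ZAR 1,468,126.88
Profit = ZAR 1,468,126.88 − ZAR 1,423,000.00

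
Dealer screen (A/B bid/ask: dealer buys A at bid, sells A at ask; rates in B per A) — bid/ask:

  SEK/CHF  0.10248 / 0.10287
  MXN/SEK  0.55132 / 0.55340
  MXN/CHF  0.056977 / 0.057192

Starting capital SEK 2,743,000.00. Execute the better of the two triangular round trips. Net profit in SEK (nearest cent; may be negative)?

Best loop SEK → MXN → CHF → SEK:
SEK 2,743,000.00 ÷ 0.55340 (buy MXN at ask) = MXN 4,956,631.73
MXN 4,956,631.73 × 0.056977 (sell MXN at bid) = CHF 282,414.01
CHF 282,414.01 ÷ 0.10287 (buy SEK at ask) = SEK 2,745,348.56

Net profit: SEK 2,348.56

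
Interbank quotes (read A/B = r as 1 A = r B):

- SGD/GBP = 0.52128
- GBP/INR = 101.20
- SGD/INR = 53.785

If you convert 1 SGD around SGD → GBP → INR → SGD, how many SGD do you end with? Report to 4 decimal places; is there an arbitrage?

Around SGD → GBP → INR → SGD: 1 × 0.52128 × 101.20 ÷ 53.785 = 0.980822
Product < 1; profitable direction is SGD → INR → GBP → SGD.

0.9808 (arbitrage exists)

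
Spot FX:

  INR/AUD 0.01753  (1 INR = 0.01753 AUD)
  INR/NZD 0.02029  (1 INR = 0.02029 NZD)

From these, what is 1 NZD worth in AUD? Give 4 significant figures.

1 NZD ÷ 0.02029 = 49.2854 INR
49.2854 INR × 0.01753 = 0.863972 AUD

NZD/AUD = 0.8640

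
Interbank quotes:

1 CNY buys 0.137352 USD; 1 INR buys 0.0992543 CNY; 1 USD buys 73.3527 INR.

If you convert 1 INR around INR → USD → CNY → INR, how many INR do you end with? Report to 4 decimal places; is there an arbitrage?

1.0000 (no arbitrage)

Around INR → USD → CNY → INR: 1 ÷ 73.3527 ÷ 0.137352 ÷ 0.0992543 = 0.999999
Product ≈ 1 (deviation 0.000%, within rounding noise).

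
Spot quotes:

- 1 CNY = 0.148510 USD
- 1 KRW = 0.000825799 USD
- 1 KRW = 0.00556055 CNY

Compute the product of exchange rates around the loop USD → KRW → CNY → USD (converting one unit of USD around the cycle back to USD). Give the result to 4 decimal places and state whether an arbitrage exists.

Around USD → KRW → CNY → USD: 1 ÷ 0.000825799 × 0.00556055 × 0.148510 = 0.999998
Product ≈ 1 (deviation 0.000%, within rounding noise).

1.0000 (no arbitrage)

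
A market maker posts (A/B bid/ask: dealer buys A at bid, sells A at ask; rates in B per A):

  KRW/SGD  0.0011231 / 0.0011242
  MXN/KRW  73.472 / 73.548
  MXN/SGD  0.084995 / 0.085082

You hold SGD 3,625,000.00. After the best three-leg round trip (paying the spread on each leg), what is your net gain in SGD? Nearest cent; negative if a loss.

Net profit: SGD 101,378.29

Best loop SGD → KRW → MXN → SGD:
SGD 3,625,000.00 ÷ 0.0011242 (buy KRW at ask) = KRW 3,224,515,211
KRW 3,224,515,211 ÷ 73.548 (buy MXN at ask) = MXN 43,842,323.53
MXN 43,842,323.53 × 0.084995 (sell MXN at bid) = SGD 3,726,378.29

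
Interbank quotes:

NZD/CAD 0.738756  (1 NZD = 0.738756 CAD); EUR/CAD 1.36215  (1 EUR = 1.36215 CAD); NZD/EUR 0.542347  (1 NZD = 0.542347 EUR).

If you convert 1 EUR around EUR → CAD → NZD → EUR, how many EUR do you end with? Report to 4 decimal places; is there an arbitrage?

Around EUR → CAD → NZD → EUR: 1 × 1.36215 ÷ 0.738756 × 0.542347 = 1.000003
Product ≈ 1 (deviation 0.000%, within rounding noise).

1.0000 (no arbitrage)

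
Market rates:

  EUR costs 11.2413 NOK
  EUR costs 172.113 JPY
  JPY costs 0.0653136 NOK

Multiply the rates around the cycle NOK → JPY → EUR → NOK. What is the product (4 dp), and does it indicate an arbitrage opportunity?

1.0000 (no arbitrage)

Around NOK → JPY → EUR → NOK: 1 ÷ 0.0653136 ÷ 172.113 × 11.2413 = 0.999998
Product ≈ 1 (deviation 0.000%, within rounding noise).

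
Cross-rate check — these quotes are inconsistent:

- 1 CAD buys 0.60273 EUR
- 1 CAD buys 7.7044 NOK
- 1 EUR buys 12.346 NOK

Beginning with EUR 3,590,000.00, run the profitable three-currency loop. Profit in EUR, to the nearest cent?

Profitable loop is EUR → CAD → NOK → EUR:
EUR 3,590,000.00 ÷ 0.60273 = CAD 5,956,232.48
CAD 5,956,232.48 × 7.7044 = NOK 45,889,197.48
NOK 45,889,197.48 ÷ 12.346 = EUR 3,716,928.36
Profit = EUR 3,716,928.36 − EUR 3,590,000.00

Profit: EUR 126,928.36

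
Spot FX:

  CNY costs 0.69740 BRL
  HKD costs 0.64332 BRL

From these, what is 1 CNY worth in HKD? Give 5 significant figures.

CNY/HKD = 1.0841

1 CNY × 0.69740 = 0.6974 BRL
0.6974 BRL ÷ 0.64332 = 1.08406 HKD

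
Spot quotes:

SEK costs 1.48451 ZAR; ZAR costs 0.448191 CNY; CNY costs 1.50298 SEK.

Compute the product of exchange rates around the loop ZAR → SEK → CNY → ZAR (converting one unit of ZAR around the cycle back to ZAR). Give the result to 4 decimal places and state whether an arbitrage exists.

1.0000 (no arbitrage)

Around ZAR → SEK → CNY → ZAR: 1 ÷ 1.48451 ÷ 1.50298 ÷ 0.448191 = 1.000001
Product ≈ 1 (deviation 0.000%, within rounding noise).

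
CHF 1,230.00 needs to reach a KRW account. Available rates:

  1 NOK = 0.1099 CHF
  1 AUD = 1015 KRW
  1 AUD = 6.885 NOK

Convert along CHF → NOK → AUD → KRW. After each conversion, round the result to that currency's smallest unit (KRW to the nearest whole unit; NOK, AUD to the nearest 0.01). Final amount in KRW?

CHF 1,230.00 ÷ 0.1099 = NOK 11,191.99
NOK 11,191.99 ÷ 6.885 = AUD 1,625.56
AUD 1,625.56 × 1015 = KRW 1,649,943

KRW 1,649,943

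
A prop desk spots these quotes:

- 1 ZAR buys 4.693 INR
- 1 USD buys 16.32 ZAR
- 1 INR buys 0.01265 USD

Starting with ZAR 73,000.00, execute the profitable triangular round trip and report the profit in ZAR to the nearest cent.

Profitable loop is ZAR → USD → INR → ZAR:
ZAR 73,000.00 ÷ 16.32 = USD 4,473.04
USD 4,473.04 ÷ 0.01265 = INR 353,599.94
INR 353,599.94 ÷ 4.693 = ZAR 75,346.25
Profit = ZAR 75,346.25 − ZAR 73,000.00

Profit: ZAR 2,346.25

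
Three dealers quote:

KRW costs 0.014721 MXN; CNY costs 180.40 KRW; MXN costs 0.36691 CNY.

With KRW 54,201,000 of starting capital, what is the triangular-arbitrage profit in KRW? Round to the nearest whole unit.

Profitable loop is KRW → CNY → MXN → KRW:
KRW 54,201,000 ÷ 180.40 = CNY 300,449.00
CNY 300,449.00 ÷ 0.36691 = MXN 818,862.94
MXN 818,862.94 ÷ 0.014721 = KRW 55,625,497
Profit = KRW 55,625,497 − KRW 54,201,000

Profit: KRW 1,424,497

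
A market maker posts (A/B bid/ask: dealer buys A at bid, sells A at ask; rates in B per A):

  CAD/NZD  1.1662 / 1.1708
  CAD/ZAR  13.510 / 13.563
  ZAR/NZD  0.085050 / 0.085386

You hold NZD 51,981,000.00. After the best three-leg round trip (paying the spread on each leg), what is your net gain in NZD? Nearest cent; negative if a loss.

Best loop NZD → ZAR → CAD → NZD:
NZD 51,981,000.00 ÷ 0.085386 (buy ZAR at ask) = ZAR 608,776,614.43
ZAR 608,776,614.43 ÷ 13.563 (buy CAD at ask) = CAD 44,885,100.23
CAD 44,885,100.23 × 1.1662 (sell CAD at bid) = NZD 52,345,003.89

Net profit: NZD 364,003.89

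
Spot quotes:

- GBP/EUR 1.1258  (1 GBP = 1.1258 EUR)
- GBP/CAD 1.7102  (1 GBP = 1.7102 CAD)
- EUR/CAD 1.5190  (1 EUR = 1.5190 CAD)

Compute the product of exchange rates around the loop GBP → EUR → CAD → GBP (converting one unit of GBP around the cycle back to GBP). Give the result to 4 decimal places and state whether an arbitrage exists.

0.9999 (no arbitrage)

Around GBP → EUR → CAD → GBP: 1 × 1.1258 × 1.5190 ÷ 1.7102 = 0.999936
Product ≈ 1 (deviation 0.006%, within rounding noise).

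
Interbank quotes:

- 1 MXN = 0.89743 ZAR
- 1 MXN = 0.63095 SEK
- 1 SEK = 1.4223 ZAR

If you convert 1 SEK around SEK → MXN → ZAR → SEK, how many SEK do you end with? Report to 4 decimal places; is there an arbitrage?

1.0000 (no arbitrage)

Around SEK → MXN → ZAR → SEK: 1 ÷ 0.63095 × 0.89743 ÷ 1.4223 = 1.000033
Product ≈ 1 (deviation 0.003%, within rounding noise).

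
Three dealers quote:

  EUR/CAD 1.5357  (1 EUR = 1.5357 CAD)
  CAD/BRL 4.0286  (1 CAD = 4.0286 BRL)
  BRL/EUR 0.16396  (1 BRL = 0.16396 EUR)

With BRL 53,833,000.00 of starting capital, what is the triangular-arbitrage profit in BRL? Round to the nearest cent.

Profit: BRL 773,837.45

Profitable loop is BRL → EUR → CAD → BRL:
BRL 53,833,000.00 × 0.16396 = EUR 8,826,458.68
EUR 8,826,458.68 × 1.5357 = CAD 13,554,792.59
CAD 13,554,792.59 × 4.0286 = BRL 54,606,837.45
Profit = BRL 54,606,837.45 − BRL 53,833,000.00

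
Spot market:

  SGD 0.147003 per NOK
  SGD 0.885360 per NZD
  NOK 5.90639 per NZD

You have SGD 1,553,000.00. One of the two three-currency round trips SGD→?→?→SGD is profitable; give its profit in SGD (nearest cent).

Profit: SGD 30,591.04

Profitable loop is SGD → NOK → NZD → SGD:
SGD 1,553,000.00 ÷ 0.147003 = NOK 10,564,410.25
NOK 10,564,410.25 ÷ 5.90639 = NZD 1,788,640.82
NZD 1,788,640.82 × 0.885360 = SGD 1,583,591.04
Profit = SGD 1,583,591.04 − SGD 1,553,000.00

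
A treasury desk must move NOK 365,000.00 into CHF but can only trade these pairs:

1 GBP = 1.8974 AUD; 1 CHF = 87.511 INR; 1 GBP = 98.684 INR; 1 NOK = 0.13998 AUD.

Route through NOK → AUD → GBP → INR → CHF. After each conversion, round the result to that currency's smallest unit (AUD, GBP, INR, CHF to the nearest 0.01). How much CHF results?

NOK 365,000.00 × 0.13998 = AUD 51,092.70
AUD 51,092.70 ÷ 1.8974 = GBP 26,927.74
GBP 26,927.74 × 98.684 = INR 2,657,337.09
INR 2,657,337.09 ÷ 87.511 = CHF 30,365.75

CHF 30,365.75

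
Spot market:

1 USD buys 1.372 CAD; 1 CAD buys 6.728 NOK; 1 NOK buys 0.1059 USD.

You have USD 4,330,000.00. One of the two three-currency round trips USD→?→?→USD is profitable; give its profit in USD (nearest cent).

Profitable loop is USD → NOK → CAD → USD:
USD 4,330,000.00 ÷ 0.1059 = NOK 40,887,629.84
NOK 40,887,629.84 ÷ 6.728 = CAD 6,077,233.92
CAD 6,077,233.92 ÷ 1.372 = USD 4,429,470.79
Profit = USD 4,429,470.79 − USD 4,330,000.00

Profit: USD 99,470.79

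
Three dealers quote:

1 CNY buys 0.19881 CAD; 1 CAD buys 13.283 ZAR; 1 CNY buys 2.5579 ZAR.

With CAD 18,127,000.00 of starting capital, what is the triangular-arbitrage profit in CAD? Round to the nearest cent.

Profit: CAD 587,437.19

Profitable loop is CAD → ZAR → CNY → CAD:
CAD 18,127,000.00 × 13.283 = ZAR 240,780,941.00
ZAR 240,780,941.00 ÷ 2.5579 = CNY 94,132,272.96
CNY 94,132,272.96 × 0.19881 = CAD 18,714,437.19
Profit = CAD 18,714,437.19 − CAD 18,127,000.00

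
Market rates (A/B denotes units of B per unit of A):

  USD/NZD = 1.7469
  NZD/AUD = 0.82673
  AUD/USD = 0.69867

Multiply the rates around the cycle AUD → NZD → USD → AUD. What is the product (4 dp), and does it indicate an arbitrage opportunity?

Around AUD → NZD → USD → AUD: 1 ÷ 0.82673 ÷ 1.7469 ÷ 0.69867 = 0.991051
Product < 1; profitable direction is AUD → USD → NZD → AUD.

0.9911 (arbitrage exists)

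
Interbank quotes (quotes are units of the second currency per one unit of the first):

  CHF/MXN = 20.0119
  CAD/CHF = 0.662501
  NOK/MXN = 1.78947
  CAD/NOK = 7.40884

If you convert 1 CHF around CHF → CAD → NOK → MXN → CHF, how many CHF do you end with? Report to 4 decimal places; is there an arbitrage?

Around CHF → CAD → NOK → MXN → CHF: 1 ÷ 0.662501 × 7.40884 × 1.78947 ÷ 20.0119 = 0.999999
Product ≈ 1 (deviation 0.000%, within rounding noise).

1.0000 (no arbitrage)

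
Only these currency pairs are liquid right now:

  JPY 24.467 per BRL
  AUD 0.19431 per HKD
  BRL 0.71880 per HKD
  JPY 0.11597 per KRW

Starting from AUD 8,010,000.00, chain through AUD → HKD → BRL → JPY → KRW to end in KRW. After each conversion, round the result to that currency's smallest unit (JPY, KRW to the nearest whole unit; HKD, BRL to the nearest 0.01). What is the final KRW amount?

AUD 8,010,000.00 ÷ 0.19431 = HKD 41,222,788.33
HKD 41,222,788.33 × 0.71880 = BRL 29,630,940.25
BRL 29,630,940.25 × 24.467 = JPY 724,980,215
JPY 724,980,215 ÷ 0.11597 = KRW 6,251,446,193

KRW 6,251,446,193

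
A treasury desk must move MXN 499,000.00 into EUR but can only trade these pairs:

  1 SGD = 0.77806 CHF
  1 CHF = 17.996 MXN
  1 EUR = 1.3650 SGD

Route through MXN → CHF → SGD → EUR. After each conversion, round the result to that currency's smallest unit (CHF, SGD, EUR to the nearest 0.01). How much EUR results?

MXN 499,000.00 ÷ 17.996 = CHF 27,728.38
CHF 27,728.38 ÷ 0.77806 = SGD 35,637.84
SGD 35,637.84 ÷ 1.3650 = EUR 26,108.31

EUR 26,108.31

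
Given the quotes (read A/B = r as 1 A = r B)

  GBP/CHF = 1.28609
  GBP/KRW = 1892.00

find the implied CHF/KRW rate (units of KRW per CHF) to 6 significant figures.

CHF/KRW = 1471.13

1 CHF ÷ 1.28609 = 0.777551 GBP
0.777551 GBP × 1892.00 = 1471.13 KRW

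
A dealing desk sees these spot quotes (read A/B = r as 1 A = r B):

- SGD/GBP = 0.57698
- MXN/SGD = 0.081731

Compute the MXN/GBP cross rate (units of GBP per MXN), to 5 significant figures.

MXN/GBP = 0.047157

1 MXN × 0.081731 = 0.081731 SGD
0.081731 SGD × 0.57698 = 0.0471572 GBP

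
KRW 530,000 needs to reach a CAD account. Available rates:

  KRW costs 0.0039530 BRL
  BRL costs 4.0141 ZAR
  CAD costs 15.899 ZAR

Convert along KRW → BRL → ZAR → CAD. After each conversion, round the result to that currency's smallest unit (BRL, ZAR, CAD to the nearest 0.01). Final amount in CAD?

KRW 530,000 × 0.0039530 = BRL 2,095.09
BRL 2,095.09 × 4.0141 = ZAR 8,409.90
ZAR 8,409.90 ÷ 15.899 = CAD 528.96

CAD 528.96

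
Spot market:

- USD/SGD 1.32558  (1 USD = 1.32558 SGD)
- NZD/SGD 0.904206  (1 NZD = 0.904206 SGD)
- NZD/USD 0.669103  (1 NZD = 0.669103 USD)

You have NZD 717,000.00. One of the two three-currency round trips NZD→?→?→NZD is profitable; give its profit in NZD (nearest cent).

Profit: NZD 13,949.92

Profitable loop is NZD → SGD → USD → NZD:
NZD 717,000.00 × 0.904206 = SGD 648,315.70
SGD 648,315.70 ÷ 1.32558 = USD 489,080.78
USD 489,080.78 ÷ 0.669103 = NZD 730,949.92
Profit = NZD 730,949.92 − NZD 717,000.00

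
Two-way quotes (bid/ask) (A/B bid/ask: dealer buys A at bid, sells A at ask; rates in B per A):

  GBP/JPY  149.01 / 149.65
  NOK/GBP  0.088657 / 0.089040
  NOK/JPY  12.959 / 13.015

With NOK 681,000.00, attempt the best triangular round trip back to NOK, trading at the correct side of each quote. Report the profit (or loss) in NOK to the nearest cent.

Best loop NOK → GBP → JPY → NOK:
NOK 681,000.00 × 0.088657 (sell NOK at bid) = GBP 60,375.42
GBP 60,375.42 × 149.01 (sell GBP at bid) = JPY 8,996,541
JPY 8,996,541 ÷ 13.015 (buy NOK at ask) = NOK 691,244.02

Net profit: NOK 10,244.02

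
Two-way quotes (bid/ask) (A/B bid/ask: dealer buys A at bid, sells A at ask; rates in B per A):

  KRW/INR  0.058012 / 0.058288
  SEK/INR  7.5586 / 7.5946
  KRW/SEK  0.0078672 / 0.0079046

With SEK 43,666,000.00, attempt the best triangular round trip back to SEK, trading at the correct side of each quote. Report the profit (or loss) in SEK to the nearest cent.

Net profit: SEK 881,753.78

Best loop SEK → INR → KRW → SEK:
SEK 43,666,000.00 × 7.5586 (sell SEK at bid) = INR 330,053,827.60
INR 330,053,827.60 ÷ 0.058288 (buy KRW at ask) = KRW 5,662,466,161
KRW 5,662,466,161 × 0.0078672 (sell KRW at bid) = SEK 44,547,753.78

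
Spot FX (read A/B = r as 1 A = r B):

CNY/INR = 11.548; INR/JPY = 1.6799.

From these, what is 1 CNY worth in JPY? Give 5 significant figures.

1 CNY × 11.548 = 11.548 INR
11.548 INR × 1.6799 = 19.3995 JPY

CNY/JPY = 19.399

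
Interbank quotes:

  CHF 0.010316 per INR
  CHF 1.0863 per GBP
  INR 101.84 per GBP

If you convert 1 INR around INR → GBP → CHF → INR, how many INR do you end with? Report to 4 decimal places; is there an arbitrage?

1.0340 (arbitrage exists)

Around INR → GBP → CHF → INR: 1 ÷ 101.84 × 1.0863 ÷ 0.010316 = 1.033999
Product > 1; profitable direction is INR → GBP → CHF → INR.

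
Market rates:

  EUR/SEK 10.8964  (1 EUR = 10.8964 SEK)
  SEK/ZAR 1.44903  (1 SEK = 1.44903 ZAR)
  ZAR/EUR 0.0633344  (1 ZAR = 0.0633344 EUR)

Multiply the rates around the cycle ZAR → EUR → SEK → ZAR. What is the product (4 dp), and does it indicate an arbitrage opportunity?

Around ZAR → EUR → SEK → ZAR: 1 × 0.0633344 × 10.8964 × 1.44903 = 1.000000
Product ≈ 1 (deviation 0.000%, within rounding noise).

1.0000 (no arbitrage)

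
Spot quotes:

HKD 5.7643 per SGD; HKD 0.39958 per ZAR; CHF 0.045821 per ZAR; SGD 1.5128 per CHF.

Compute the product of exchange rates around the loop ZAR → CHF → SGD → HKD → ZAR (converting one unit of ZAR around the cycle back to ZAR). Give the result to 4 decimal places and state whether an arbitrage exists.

Around ZAR → CHF → SGD → HKD → ZAR: 1 × 0.045821 × 1.5128 × 5.7643 ÷ 0.39958 = 0.999974
Product ≈ 1 (deviation 0.003%, within rounding noise).

1.0000 (no arbitrage)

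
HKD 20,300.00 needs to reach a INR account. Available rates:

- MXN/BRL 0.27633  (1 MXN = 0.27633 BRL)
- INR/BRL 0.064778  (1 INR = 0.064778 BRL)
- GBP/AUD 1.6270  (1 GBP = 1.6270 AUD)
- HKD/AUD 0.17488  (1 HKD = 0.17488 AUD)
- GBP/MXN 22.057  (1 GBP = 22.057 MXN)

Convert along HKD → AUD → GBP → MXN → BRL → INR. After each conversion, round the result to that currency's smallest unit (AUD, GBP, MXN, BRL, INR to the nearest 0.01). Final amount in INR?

HKD 20,300.00 × 0.17488 = AUD 3,550.06
AUD 3,550.06 ÷ 1.6270 = GBP 2,181.97
GBP 2,181.97 × 22.057 = MXN 48,127.71
MXN 48,127.71 × 0.27633 = BRL 13,299.13
BRL 13,299.13 ÷ 0.064778 = INR 205,303.19

INR 205,303.19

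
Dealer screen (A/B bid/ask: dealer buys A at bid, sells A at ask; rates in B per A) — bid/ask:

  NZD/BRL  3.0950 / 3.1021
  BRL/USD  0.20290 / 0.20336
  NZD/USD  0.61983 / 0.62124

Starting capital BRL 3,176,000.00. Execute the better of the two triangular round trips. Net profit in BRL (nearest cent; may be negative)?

Best loop BRL → USD → NZD → BRL:
BRL 3,176,000.00 × 0.20290 (sell BRL at bid) = USD 644,410.40
USD 644,410.40 ÷ 0.62124 (buy NZD at ask) = NZD 1,037,297.02
NZD 1,037,297.02 × 3.0950 (sell NZD at bid) = BRL 3,210,434.27

Net profit: BRL 34,434.27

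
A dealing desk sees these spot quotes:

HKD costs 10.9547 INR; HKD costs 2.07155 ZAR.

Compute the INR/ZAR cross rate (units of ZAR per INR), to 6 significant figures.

INR/ZAR = 0.189101

1 INR ÷ 10.9547 = 0.091285 HKD
0.091285 HKD × 2.07155 = 0.189101 ZAR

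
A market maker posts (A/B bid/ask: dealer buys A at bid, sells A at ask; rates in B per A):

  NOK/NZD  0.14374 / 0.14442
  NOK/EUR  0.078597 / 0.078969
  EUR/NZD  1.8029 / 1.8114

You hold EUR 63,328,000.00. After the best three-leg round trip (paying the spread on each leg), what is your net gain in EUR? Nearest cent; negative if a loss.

Best loop EUR → NOK → NZD → EUR:
EUR 63,328,000.00 ÷ 0.078969 (buy NOK at ask) = NOK 801,934,936.49
NOK 801,934,936.49 × 0.14374 (sell NOK at bid) = NZD 115,270,127.77
NZD 115,270,127.77 ÷ 1.8114 (buy EUR at ask) = EUR 63,635,932.30

Net profit: EUR 307,932.30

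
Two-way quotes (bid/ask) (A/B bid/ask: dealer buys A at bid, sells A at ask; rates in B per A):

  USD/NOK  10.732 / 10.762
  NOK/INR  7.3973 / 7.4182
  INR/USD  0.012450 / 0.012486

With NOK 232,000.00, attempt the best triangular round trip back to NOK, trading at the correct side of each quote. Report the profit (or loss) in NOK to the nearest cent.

Best loop NOK → USD → INR → NOK:
NOK 232,000.00 ÷ 10.762 (buy USD at ask) = USD 21,557.33
USD 21,557.33 ÷ 0.012486 (buy INR at ask) = INR 1,726,520.21
INR 1,726,520.21 ÷ 7.4182 (buy NOK at ask) = NOK 232,741.12

Net profit: NOK 741.12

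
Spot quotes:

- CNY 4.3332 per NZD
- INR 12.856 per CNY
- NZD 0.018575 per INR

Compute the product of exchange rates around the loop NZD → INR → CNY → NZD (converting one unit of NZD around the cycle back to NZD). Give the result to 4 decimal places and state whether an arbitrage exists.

Around NZD → INR → CNY → NZD: 1 ÷ 0.018575 ÷ 12.856 ÷ 4.3332 = 0.966399
Product < 1; profitable direction is NZD → CNY → INR → NZD.

0.9664 (arbitrage exists)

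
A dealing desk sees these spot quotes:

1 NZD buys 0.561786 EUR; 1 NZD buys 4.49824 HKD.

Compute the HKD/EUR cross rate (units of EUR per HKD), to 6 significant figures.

1 HKD ÷ 4.49824 = 0.222309 NZD
0.222309 NZD × 0.561786 = 0.12489 EUR

HKD/EUR = 0.124890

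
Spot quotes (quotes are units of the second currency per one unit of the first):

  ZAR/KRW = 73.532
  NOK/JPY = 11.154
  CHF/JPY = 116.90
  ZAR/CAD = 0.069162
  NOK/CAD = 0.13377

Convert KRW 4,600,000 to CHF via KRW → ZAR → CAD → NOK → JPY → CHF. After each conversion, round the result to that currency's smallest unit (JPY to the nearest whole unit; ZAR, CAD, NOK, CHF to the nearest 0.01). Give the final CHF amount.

CHF 3,086.07

KRW 4,600,000 ÷ 73.532 = ZAR 62,557.80
ZAR 62,557.80 × 0.069162 = CAD 4,326.62
CAD 4,326.62 ÷ 0.13377 = NOK 32,343.72
NOK 32,343.72 × 11.154 = JPY 360,762
JPY 360,762 ÷ 116.90 = CHF 3,086.07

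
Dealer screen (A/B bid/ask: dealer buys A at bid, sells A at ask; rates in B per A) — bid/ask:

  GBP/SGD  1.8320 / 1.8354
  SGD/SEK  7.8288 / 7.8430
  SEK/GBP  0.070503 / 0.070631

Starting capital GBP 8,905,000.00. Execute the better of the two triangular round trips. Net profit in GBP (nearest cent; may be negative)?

Net profit: GBP 99,553.62

Best loop GBP → SGD → SEK → GBP:
GBP 8,905,000.00 × 1.8320 (sell GBP at bid) = SGD 16,313,960.00
SGD 16,313,960.00 × 7.8288 (sell SGD at bid) = SEK 127,718,730.05
SEK 127,718,730.05 × 0.070503 (sell SEK at bid) = GBP 9,004,553.62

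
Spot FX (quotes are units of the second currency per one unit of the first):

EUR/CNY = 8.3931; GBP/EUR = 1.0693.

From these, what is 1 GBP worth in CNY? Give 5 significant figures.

GBP/CNY = 8.9747

1 GBP × 1.0693 = 1.0693 EUR
1.0693 EUR × 8.3931 = 8.97474 CNY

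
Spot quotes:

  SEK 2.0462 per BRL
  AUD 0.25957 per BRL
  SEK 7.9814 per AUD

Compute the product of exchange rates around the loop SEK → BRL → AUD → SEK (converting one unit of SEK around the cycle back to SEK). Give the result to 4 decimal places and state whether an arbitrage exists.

Around SEK → BRL → AUD → SEK: 1 ÷ 2.0462 × 0.25957 × 7.9814 = 1.012478
Product > 1; profitable direction is SEK → BRL → AUD → SEK.

1.0125 (arbitrage exists)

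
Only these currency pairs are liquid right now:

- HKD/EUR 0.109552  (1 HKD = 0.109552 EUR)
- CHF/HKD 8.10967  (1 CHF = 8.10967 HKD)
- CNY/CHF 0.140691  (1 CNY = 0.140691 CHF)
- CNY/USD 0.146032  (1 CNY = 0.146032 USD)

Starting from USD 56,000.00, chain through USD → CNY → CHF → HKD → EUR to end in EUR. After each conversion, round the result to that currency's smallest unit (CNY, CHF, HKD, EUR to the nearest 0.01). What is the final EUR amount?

USD 56,000.00 ÷ 0.146032 = CNY 383,477.59
CNY 383,477.59 × 0.140691 = CHF 53,951.85
CHF 53,951.85 × 8.10967 = HKD 437,531.70
HKD 437,531.70 × 0.109552 = EUR 47,932.47

EUR 47,932.47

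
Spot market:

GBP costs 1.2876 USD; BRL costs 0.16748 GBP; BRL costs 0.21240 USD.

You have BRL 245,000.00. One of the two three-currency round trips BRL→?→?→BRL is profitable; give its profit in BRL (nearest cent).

Profitable loop is BRL → GBP → USD → BRL:
BRL 245,000.00 × 0.16748 = GBP 41,032.60
GBP 41,032.60 × 1.2876 = USD 52,833.58
USD 52,833.58 ÷ 0.21240 = BRL 248,745.65
Profit = BRL 248,745.65 − BRL 245,000.00

Profit: BRL 3,745.65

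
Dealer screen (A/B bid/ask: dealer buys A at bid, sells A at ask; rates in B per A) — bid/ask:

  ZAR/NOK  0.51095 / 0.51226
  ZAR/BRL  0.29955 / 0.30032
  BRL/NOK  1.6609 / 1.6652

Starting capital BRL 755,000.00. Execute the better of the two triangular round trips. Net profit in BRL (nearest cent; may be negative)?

Net profit: BRL 16,391.23

Best loop BRL → ZAR → NOK → BRL:
BRL 755,000.00 ÷ 0.30032 (buy ZAR at ask) = ZAR 2,513,985.08
ZAR 2,513,985.08 × 0.51095 (sell ZAR at bid) = NOK 1,284,520.68
NOK 1,284,520.68 ÷ 1.6652 (buy BRL at ask) = BRL 771,391.23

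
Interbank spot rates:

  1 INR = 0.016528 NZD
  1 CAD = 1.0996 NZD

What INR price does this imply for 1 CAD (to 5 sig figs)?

CAD/INR = 66.530

1 CAD × 1.0996 = 1.0996 NZD
1.0996 NZD ÷ 0.016528 = 66.5295 INR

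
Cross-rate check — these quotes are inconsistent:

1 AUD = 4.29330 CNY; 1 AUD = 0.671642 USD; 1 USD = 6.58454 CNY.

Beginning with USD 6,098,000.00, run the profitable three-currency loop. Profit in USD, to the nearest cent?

Profitable loop is USD → CNY → AUD → USD:
USD 6,098,000.00 × 6.58454 = CNY 40,152,524.92
CNY 40,152,524.92 ÷ 4.29330 = AUD 9,352,368.79
AUD 9,352,368.79 × 0.671642 = USD 6,281,443.68
Profit = USD 6,281,443.68 − USD 6,098,000.00

Profit: USD 183,443.68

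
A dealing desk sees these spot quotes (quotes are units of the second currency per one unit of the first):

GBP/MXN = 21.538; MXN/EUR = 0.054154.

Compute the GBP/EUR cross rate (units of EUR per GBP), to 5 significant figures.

GBP/EUR = 1.1664

1 GBP × 21.538 = 21.538 MXN
21.538 MXN × 0.054154 = 1.16637 EUR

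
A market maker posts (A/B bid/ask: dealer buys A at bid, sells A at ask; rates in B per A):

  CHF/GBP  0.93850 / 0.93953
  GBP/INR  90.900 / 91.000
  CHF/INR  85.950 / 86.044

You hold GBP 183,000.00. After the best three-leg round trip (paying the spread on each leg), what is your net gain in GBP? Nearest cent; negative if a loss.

Best loop GBP → CHF → INR → GBP:
GBP 183,000.00 ÷ 0.93953 (buy CHF at ask) = CHF 194,778.24
CHF 194,778.24 × 85.950 (sell CHF at bid) = INR 16,741,189.74
INR 16,741,189.74 ÷ 91.000 (buy GBP at ask) = GBP 183,969.12

Net profit: GBP 969.12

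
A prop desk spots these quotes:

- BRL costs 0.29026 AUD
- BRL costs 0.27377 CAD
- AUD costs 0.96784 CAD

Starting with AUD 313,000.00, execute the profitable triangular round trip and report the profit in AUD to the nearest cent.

Profit: AUD 8,180.55

Profitable loop is AUD → CAD → BRL → AUD:
AUD 313,000.00 × 0.96784 = CAD 302,933.92
CAD 302,933.92 ÷ 0.27377 = BRL 1,106,527.08
BRL 1,106,527.08 × 0.29026 = AUD 321,180.55
Profit = AUD 321,180.55 − AUD 313,000.00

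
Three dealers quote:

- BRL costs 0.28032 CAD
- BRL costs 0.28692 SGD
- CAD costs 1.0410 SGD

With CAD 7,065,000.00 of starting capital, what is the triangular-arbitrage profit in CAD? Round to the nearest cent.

Profit: CAD 120,486.17

Profitable loop is CAD → SGD → BRL → CAD:
CAD 7,065,000.00 × 1.0410 = SGD 7,354,665.00
SGD 7,354,665.00 ÷ 0.28692 = BRL 25,633,155.58
BRL 25,633,155.58 × 0.28032 = CAD 7,185,486.17
Profit = CAD 7,185,486.17 − CAD 7,065,000.00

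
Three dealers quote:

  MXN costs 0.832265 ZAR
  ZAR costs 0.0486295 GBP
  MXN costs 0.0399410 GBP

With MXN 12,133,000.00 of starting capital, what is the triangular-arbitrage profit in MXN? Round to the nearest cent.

Profit: MXN 161,495.12

Profitable loop is MXN → ZAR → GBP → MXN:
MXN 12,133,000.00 × 0.832265 = ZAR 10,097,871.25
ZAR 10,097,871.25 × 0.0486295 = GBP 491,054.43
GBP 491,054.43 ÷ 0.0399410 = MXN 12,294,495.12
Profit = MXN 12,294,495.12 − MXN 12,133,000.00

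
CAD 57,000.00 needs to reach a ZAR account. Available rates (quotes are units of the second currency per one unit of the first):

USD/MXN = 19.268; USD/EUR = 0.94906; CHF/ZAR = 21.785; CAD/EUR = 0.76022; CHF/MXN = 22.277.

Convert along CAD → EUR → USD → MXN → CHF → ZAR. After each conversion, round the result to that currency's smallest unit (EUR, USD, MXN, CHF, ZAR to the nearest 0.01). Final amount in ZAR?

ZAR 860,316.01

CAD 57,000.00 × 0.76022 = EUR 43,332.54
EUR 43,332.54 ÷ 0.94906 = USD 45,658.38
USD 45,658.38 × 19.268 = MXN 879,745.67
MXN 879,745.67 ÷ 22.277 = CHF 39,491.21
CHF 39,491.21 × 21.785 = ZAR 860,316.01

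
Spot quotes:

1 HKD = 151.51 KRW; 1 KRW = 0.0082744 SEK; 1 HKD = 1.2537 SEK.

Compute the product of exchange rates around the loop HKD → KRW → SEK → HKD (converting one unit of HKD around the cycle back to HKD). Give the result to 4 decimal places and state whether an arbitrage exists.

1.0000 (no arbitrage)

Around HKD → KRW → SEK → HKD: 1 × 151.51 × 0.0082744 ÷ 1.2537 = 0.999964
Product ≈ 1 (deviation 0.004%, within rounding noise).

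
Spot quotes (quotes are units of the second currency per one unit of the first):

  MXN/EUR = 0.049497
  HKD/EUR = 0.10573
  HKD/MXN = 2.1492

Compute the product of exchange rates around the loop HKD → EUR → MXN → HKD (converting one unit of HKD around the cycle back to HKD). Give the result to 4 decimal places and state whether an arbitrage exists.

Around HKD → EUR → MXN → HKD: 1 × 0.10573 ÷ 0.049497 ÷ 2.1492 = 0.993900
Product < 1; profitable direction is HKD → MXN → EUR → HKD.

0.9939 (arbitrage exists)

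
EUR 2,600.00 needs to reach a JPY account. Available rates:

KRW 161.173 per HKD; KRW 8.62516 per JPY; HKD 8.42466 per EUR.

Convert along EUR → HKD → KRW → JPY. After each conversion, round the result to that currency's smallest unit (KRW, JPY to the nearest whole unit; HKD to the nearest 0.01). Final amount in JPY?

EUR 2,600.00 × 8.42466 = HKD 21,904.12
HKD 21,904.12 × 161.173 = KRW 3,530,353
KRW 3,530,353 ÷ 8.62516 = JPY 409,309

JPY 409,309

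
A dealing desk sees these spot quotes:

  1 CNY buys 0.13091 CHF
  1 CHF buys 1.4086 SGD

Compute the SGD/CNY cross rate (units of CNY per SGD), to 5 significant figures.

1 SGD ÷ 1.4086 = 0.709925 CHF
0.709925 CHF ÷ 0.13091 = 5.423 CNY

SGD/CNY = 5.4230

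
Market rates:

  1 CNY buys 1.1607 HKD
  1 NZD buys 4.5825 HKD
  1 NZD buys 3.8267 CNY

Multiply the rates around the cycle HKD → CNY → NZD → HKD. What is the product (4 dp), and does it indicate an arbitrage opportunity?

1.0317 (arbitrage exists)

Around HKD → CNY → NZD → HKD: 1 ÷ 1.1607 ÷ 3.8267 × 4.5825 = 1.031711
Product > 1; profitable direction is HKD → CNY → NZD → HKD.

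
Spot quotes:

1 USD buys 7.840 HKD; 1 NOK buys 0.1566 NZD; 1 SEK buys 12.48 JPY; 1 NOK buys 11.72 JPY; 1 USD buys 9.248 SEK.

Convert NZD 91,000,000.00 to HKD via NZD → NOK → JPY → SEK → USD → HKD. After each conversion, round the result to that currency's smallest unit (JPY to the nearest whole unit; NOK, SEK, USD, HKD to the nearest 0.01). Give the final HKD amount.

HKD 462,626,922.16

NZD 91,000,000.00 ÷ 0.1566 = NOK 581,098,339.72
NOK 581,098,339.72 × 11.72 = JPY 6,810,472,542
JPY 6,810,472,542 ÷ 12.48 = SEK 545,710,940.87
SEK 545,710,940.87 ÷ 9.248 = USD 59,008,535.99
USD 59,008,535.99 × 7.840 = HKD 462,626,922.16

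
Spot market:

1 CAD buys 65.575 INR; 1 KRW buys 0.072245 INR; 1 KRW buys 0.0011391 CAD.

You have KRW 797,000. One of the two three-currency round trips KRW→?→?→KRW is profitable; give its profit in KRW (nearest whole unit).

Profit: KRW 27,045

Profitable loop is KRW → CAD → INR → KRW:
KRW 797,000 × 0.0011391 = CAD 907.86
CAD 907.86 × 65.575 = INR 59,533.10
INR 59,533.10 ÷ 0.072245 = KRW 824,045
Profit = KRW 824,045 − KRW 797,000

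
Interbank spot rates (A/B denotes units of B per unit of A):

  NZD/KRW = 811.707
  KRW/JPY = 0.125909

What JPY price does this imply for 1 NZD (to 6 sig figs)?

1 NZD × 811.707 = 811.707 KRW
811.707 KRW × 0.125909 = 102.201 JPY

NZD/JPY = 102.201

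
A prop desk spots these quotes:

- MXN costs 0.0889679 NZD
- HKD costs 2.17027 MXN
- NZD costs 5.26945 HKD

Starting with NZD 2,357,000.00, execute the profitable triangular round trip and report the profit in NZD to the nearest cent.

Profitable loop is NZD → HKD → MXN → NZD:
NZD 2,357,000.00 × 5.26945 = HKD 12,420,093.65
HKD 12,420,093.65 × 2.17027 = MXN 26,954,956.65
MXN 26,954,956.65 × 0.0889679 = NZD 2,398,125.89
Profit = NZD 2,398,125.89 − NZD 2,357,000.00

Profit: NZD 41,125.89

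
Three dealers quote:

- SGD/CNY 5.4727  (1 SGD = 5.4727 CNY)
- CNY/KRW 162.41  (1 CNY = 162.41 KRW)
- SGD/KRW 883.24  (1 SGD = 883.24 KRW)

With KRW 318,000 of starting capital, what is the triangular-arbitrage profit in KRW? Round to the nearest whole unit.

Profit: KRW 2,009

Profitable loop is KRW → SGD → CNY → KRW:
KRW 318,000 ÷ 883.24 = SGD 360.04
SGD 360.04 × 5.4727 = CNY 1,970.38
CNY 1,970.38 × 162.41 = KRW 320,009
Profit = KRW 320,009 − KRW 318,000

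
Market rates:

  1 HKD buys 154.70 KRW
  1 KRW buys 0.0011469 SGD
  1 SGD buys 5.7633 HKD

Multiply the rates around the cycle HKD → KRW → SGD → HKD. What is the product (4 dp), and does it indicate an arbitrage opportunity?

Around HKD → KRW → SGD → HKD: 1 × 154.70 × 0.0011469 × 5.7633 = 1.022556
Product > 1; profitable direction is HKD → KRW → SGD → HKD.

1.0226 (arbitrage exists)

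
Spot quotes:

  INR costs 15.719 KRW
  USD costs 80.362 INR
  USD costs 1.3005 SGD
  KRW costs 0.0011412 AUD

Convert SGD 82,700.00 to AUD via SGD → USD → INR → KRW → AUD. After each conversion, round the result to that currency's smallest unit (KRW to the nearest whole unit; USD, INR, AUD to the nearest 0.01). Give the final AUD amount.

SGD 82,700.00 ÷ 1.3005 = USD 63,590.93
USD 63,590.93 × 80.362 = INR 5,110,294.32
INR 5,110,294.32 × 15.719 = KRW 80,328,716
KRW 80,328,716 × 0.0011412 = AUD 91,671.13

AUD 91,671.13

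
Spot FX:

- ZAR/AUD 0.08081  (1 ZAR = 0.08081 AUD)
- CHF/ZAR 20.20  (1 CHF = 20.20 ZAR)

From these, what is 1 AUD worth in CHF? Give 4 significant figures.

AUD/CHF = 0.6126

1 AUD ÷ 0.08081 = 12.3747 ZAR
12.3747 ZAR ÷ 20.20 = 0.612609 CHF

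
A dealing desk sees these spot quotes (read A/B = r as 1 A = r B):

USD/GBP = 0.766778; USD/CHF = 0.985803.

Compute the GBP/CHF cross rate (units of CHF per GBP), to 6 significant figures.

GBP/CHF = 1.28564

1 GBP ÷ 0.766778 = 1.30416 USD
1.30416 USD × 0.985803 = 1.28564 CHF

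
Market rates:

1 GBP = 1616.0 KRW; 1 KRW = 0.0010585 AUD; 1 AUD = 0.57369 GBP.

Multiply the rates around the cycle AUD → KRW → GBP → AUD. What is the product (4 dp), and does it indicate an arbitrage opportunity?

1.0190 (arbitrage exists)

Around AUD → KRW → GBP → AUD: 1 ÷ 0.0010585 ÷ 1616.0 ÷ 0.57369 = 1.019038
Product > 1; profitable direction is AUD → KRW → GBP → AUD.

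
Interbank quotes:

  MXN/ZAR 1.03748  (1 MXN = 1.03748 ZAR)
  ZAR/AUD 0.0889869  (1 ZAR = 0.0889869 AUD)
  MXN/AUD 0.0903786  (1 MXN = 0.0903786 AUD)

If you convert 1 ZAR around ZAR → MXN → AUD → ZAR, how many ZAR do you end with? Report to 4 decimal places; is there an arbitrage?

0.9789 (arbitrage exists)

Around ZAR → MXN → AUD → ZAR: 1 ÷ 1.03748 × 0.0903786 ÷ 0.0889869 = 0.978948
Product < 1; profitable direction is ZAR → AUD → MXN → ZAR.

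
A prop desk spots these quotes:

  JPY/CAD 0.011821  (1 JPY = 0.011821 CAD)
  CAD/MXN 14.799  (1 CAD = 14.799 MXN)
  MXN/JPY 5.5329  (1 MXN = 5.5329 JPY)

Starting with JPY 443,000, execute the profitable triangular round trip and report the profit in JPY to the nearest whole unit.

Profit: JPY 14,683

Profitable loop is JPY → MXN → CAD → JPY:
JPY 443,000 ÷ 5.5329 = MXN 80,066.51
MXN 80,066.51 ÷ 14.799 = CAD 5,410.26
CAD 5,410.26 ÷ 0.011821 = JPY 457,683
Profit = JPY 457,683 − JPY 443,000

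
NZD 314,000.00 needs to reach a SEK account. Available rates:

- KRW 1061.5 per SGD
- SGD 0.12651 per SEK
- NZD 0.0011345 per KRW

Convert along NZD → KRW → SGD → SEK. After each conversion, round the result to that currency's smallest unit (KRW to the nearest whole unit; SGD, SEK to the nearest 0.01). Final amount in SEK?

NZD 314,000.00 ÷ 0.0011345 = KRW 276,773,909
KRW 276,773,909 ÷ 1061.5 = SGD 260,738.49
SGD 260,738.49 ÷ 0.12651 = SEK 2,061,010.91

SEK 2,061,010.91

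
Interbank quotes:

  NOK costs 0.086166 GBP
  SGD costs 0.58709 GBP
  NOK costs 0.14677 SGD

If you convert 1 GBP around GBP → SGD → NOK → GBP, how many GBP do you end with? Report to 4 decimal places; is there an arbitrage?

1.0000 (no arbitrage)

Around GBP → SGD → NOK → GBP: 1 ÷ 0.58709 ÷ 0.14677 × 0.086166 = 0.999986
Product ≈ 1 (deviation 0.001%, within rounding noise).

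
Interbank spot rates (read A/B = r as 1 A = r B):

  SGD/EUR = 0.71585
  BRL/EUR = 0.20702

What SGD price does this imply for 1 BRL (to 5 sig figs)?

BRL/SGD = 0.28919

1 BRL × 0.20702 = 0.20702 EUR
0.20702 EUR ÷ 0.71585 = 0.289195 SGD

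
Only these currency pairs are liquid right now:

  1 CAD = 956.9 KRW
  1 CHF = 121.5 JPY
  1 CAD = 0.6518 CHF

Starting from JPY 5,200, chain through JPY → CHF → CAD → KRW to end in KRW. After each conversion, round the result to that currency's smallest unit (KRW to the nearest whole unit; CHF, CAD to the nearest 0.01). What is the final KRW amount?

KRW 62,830

JPY 5,200 ÷ 121.5 = CHF 42.80
CHF 42.80 ÷ 0.6518 = CAD 65.66
CAD 65.66 × 956.9 = KRW 62,830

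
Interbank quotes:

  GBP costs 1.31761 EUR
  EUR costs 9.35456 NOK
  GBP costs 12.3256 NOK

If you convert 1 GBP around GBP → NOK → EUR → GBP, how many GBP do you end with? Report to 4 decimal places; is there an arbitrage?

1.0000 (no arbitrage)

Around GBP → NOK → EUR → GBP: 1 × 12.3256 ÷ 9.35456 ÷ 1.31761 = 0.999995
Product ≈ 1 (deviation 0.001%, within rounding noise).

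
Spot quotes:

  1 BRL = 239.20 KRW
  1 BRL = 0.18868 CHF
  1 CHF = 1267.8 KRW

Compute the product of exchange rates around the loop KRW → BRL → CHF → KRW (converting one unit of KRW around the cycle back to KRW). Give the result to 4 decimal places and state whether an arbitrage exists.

1.0000 (no arbitrage)

Around KRW → BRL → CHF → KRW: 1 ÷ 239.20 × 0.18868 × 1267.8 = 1.000036
Product ≈ 1 (deviation 0.004%, within rounding noise).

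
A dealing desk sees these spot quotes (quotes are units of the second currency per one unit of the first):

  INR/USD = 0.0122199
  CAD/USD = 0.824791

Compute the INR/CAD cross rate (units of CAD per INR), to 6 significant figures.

INR/CAD = 0.0148158

1 INR × 0.0122199 = 0.0122199 USD
0.0122199 USD ÷ 0.824791 = 0.0148158 CAD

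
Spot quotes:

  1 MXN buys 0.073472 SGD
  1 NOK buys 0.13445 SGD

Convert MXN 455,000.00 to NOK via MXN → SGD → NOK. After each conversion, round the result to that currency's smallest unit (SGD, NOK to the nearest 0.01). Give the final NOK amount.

NOK 248,640.83

MXN 455,000.00 × 0.073472 = SGD 33,429.76
SGD 33,429.76 ÷ 0.13445 = NOK 248,640.83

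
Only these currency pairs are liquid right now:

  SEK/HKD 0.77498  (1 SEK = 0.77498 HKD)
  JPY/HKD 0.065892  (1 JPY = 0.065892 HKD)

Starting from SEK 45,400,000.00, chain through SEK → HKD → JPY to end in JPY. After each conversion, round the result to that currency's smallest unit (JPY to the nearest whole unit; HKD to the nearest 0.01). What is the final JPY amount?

SEK 45,400,000.00 × 0.77498 = HKD 35,184,092.00
HKD 35,184,092.00 ÷ 0.065892 = JPY 533,966,066

JPY 533,966,066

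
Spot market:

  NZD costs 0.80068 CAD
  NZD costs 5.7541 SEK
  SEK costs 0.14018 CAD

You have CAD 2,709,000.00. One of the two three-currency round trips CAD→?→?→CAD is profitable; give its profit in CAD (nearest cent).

Profitable loop is CAD → NZD → SEK → CAD:
CAD 2,709,000.00 ÷ 0.80068 = NZD 3,383,374.13
NZD 3,383,374.13 × 5.7541 = SEK 19,468,273.09
SEK 19,468,273.09 × 0.14018 = CAD 2,729,062.52
Profit = CAD 2,729,062.52 − CAD 2,709,000.00

Profit: CAD 20,062.52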